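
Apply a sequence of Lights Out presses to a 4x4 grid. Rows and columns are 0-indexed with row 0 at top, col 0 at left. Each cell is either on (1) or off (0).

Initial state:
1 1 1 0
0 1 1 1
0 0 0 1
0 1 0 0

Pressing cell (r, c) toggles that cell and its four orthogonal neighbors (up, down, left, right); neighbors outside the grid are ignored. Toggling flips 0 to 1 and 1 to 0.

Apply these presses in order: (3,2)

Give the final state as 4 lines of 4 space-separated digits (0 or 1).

Answer: 1 1 1 0
0 1 1 1
0 0 1 1
0 0 1 1

Derivation:
After press 1 at (3,2):
1 1 1 0
0 1 1 1
0 0 1 1
0 0 1 1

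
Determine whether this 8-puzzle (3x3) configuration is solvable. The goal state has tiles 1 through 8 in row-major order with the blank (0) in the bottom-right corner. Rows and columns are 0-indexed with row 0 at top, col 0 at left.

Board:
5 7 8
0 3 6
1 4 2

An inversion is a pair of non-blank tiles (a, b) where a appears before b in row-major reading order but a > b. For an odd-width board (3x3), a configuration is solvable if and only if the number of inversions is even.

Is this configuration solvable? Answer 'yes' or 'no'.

Inversions (pairs i<j in row-major order where tile[i] > tile[j] > 0): 20
20 is even, so the puzzle is solvable.

Answer: yes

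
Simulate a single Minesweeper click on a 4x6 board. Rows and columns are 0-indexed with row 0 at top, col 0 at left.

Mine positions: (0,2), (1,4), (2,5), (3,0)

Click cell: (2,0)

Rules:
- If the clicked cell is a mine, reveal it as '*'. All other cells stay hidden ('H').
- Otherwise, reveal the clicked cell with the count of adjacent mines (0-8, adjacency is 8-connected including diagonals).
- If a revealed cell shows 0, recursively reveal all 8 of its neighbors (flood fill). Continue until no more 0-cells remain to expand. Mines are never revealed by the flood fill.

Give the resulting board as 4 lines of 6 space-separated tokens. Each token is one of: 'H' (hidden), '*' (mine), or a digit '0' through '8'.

H H H H H H
H H H H H H
1 H H H H H
H H H H H H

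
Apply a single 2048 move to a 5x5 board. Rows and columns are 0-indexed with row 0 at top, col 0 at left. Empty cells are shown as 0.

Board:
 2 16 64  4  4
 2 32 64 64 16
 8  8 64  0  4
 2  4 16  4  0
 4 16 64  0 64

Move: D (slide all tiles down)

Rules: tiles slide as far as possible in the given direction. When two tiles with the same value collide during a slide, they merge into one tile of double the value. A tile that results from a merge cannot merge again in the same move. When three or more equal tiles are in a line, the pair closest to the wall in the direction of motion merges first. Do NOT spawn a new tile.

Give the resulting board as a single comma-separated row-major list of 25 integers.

Answer: 0, 16, 0, 0, 0, 4, 32, 64, 0, 4, 8, 8, 128, 4, 16, 2, 4, 16, 64, 4, 4, 16, 64, 4, 64

Derivation:
Slide down:
col 0: [2, 2, 8, 2, 4] -> [0, 4, 8, 2, 4]
col 1: [16, 32, 8, 4, 16] -> [16, 32, 8, 4, 16]
col 2: [64, 64, 64, 16, 64] -> [0, 64, 128, 16, 64]
col 3: [4, 64, 0, 4, 0] -> [0, 0, 4, 64, 4]
col 4: [4, 16, 4, 0, 64] -> [0, 4, 16, 4, 64]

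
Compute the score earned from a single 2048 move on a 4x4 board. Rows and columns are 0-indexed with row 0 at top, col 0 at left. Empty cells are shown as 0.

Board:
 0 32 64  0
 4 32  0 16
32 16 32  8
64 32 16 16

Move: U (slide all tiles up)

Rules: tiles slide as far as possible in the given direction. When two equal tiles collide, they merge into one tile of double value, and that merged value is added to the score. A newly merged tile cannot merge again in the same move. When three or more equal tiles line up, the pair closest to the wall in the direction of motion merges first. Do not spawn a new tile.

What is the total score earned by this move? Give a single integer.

Slide up:
col 0: [0, 4, 32, 64] -> [4, 32, 64, 0]  score +0 (running 0)
col 1: [32, 32, 16, 32] -> [64, 16, 32, 0]  score +64 (running 64)
col 2: [64, 0, 32, 16] -> [64, 32, 16, 0]  score +0 (running 64)
col 3: [0, 16, 8, 16] -> [16, 8, 16, 0]  score +0 (running 64)
Board after move:
 4 64 64 16
32 16 32  8
64 32 16 16
 0  0  0  0

Answer: 64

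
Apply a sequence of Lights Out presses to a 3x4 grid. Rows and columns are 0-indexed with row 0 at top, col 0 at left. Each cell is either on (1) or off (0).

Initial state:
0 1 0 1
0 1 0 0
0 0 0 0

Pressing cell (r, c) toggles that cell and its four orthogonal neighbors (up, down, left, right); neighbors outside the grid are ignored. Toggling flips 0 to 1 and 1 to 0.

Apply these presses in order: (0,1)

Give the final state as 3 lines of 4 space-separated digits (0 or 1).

Answer: 1 0 1 1
0 0 0 0
0 0 0 0

Derivation:
After press 1 at (0,1):
1 0 1 1
0 0 0 0
0 0 0 0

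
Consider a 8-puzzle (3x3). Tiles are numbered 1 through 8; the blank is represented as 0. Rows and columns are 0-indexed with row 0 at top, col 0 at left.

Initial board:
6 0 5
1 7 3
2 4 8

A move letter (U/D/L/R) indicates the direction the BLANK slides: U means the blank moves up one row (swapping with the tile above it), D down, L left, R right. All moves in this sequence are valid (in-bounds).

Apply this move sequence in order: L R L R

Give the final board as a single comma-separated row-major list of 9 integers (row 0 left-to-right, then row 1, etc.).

After move 1 (L):
0 6 5
1 7 3
2 4 8

After move 2 (R):
6 0 5
1 7 3
2 4 8

After move 3 (L):
0 6 5
1 7 3
2 4 8

After move 4 (R):
6 0 5
1 7 3
2 4 8

Answer: 6, 0, 5, 1, 7, 3, 2, 4, 8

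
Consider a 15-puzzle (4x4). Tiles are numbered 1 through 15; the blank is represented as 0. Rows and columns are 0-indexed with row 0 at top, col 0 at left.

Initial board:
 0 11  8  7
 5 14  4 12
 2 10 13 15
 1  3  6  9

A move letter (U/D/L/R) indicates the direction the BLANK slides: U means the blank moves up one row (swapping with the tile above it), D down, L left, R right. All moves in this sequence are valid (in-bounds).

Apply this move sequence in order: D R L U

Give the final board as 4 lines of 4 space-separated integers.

Answer:  0 11  8  7
 5 14  4 12
 2 10 13 15
 1  3  6  9

Derivation:
After move 1 (D):
 5 11  8  7
 0 14  4 12
 2 10 13 15
 1  3  6  9

After move 2 (R):
 5 11  8  7
14  0  4 12
 2 10 13 15
 1  3  6  9

After move 3 (L):
 5 11  8  7
 0 14  4 12
 2 10 13 15
 1  3  6  9

After move 4 (U):
 0 11  8  7
 5 14  4 12
 2 10 13 15
 1  3  6  9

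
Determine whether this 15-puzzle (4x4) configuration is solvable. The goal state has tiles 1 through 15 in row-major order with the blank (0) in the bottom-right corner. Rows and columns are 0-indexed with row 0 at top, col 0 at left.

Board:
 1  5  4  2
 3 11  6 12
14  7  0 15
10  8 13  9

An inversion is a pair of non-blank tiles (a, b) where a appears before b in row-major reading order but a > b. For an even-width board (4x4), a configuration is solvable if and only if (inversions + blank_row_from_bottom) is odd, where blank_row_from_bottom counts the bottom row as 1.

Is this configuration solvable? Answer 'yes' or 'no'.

Answer: no

Derivation:
Inversions: 26
Blank is in row 2 (0-indexed from top), which is row 2 counting from the bottom (bottom = 1).
26 + 2 = 28, which is even, so the puzzle is not solvable.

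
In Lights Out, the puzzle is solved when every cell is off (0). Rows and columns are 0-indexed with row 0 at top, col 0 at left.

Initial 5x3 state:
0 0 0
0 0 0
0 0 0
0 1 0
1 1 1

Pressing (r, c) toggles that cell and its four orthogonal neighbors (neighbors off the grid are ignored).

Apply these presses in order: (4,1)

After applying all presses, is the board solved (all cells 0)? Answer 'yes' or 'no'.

After press 1 at (4,1):
0 0 0
0 0 0
0 0 0
0 0 0
0 0 0

Lights still on: 0

Answer: yes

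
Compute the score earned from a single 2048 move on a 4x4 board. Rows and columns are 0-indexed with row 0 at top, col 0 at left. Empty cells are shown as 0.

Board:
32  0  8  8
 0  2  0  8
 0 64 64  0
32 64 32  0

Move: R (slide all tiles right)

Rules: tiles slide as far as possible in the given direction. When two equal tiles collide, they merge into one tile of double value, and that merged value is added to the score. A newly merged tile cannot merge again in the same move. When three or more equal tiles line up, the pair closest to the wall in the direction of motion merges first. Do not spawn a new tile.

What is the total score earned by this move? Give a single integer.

Answer: 144

Derivation:
Slide right:
row 0: [32, 0, 8, 8] -> [0, 0, 32, 16]  score +16 (running 16)
row 1: [0, 2, 0, 8] -> [0, 0, 2, 8]  score +0 (running 16)
row 2: [0, 64, 64, 0] -> [0, 0, 0, 128]  score +128 (running 144)
row 3: [32, 64, 32, 0] -> [0, 32, 64, 32]  score +0 (running 144)
Board after move:
  0   0  32  16
  0   0   2   8
  0   0   0 128
  0  32  64  32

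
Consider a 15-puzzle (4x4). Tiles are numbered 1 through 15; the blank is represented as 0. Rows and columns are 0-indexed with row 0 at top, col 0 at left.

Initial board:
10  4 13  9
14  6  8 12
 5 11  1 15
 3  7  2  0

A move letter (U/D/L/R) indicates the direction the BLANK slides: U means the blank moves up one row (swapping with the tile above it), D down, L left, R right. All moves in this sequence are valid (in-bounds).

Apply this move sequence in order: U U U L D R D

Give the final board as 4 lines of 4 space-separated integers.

After move 1 (U):
10  4 13  9
14  6  8 12
 5 11  1  0
 3  7  2 15

After move 2 (U):
10  4 13  9
14  6  8  0
 5 11  1 12
 3  7  2 15

After move 3 (U):
10  4 13  0
14  6  8  9
 5 11  1 12
 3  7  2 15

After move 4 (L):
10  4  0 13
14  6  8  9
 5 11  1 12
 3  7  2 15

After move 5 (D):
10  4  8 13
14  6  0  9
 5 11  1 12
 3  7  2 15

After move 6 (R):
10  4  8 13
14  6  9  0
 5 11  1 12
 3  7  2 15

After move 7 (D):
10  4  8 13
14  6  9 12
 5 11  1  0
 3  7  2 15

Answer: 10  4  8 13
14  6  9 12
 5 11  1  0
 3  7  2 15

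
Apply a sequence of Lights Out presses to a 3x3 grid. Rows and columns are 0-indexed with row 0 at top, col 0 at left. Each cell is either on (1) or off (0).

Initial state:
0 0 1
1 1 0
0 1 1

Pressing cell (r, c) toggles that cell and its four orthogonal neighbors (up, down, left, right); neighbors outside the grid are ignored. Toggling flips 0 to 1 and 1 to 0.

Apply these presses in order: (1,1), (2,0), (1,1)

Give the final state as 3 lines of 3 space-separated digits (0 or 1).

After press 1 at (1,1):
0 1 1
0 0 1
0 0 1

After press 2 at (2,0):
0 1 1
1 0 1
1 1 1

After press 3 at (1,1):
0 0 1
0 1 0
1 0 1

Answer: 0 0 1
0 1 0
1 0 1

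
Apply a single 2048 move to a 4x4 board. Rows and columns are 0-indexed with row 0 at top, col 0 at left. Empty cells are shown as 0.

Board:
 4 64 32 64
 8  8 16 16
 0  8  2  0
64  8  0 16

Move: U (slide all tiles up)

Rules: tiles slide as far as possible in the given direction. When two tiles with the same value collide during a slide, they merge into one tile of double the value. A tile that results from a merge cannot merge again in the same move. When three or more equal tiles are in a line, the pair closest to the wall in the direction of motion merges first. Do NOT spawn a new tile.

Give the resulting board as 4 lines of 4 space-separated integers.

Answer:  4 64 32 64
 8 16 16 32
64  8  2  0
 0  0  0  0

Derivation:
Slide up:
col 0: [4, 8, 0, 64] -> [4, 8, 64, 0]
col 1: [64, 8, 8, 8] -> [64, 16, 8, 0]
col 2: [32, 16, 2, 0] -> [32, 16, 2, 0]
col 3: [64, 16, 0, 16] -> [64, 32, 0, 0]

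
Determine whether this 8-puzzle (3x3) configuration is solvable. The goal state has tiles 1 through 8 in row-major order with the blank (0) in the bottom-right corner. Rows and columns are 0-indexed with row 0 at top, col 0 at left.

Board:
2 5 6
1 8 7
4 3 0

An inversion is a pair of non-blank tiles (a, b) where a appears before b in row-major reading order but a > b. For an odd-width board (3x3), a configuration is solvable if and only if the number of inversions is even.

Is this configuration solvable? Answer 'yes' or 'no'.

Inversions (pairs i<j in row-major order where tile[i] > tile[j] > 0): 13
13 is odd, so the puzzle is not solvable.

Answer: no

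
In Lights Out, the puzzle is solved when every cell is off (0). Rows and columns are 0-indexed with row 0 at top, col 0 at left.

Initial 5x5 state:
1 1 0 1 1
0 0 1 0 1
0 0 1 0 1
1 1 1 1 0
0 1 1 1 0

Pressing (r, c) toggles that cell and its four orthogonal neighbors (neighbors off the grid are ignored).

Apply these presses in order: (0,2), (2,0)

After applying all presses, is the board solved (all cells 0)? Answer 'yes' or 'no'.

Answer: no

Derivation:
After press 1 at (0,2):
1 0 1 0 1
0 0 0 0 1
0 0 1 0 1
1 1 1 1 0
0 1 1 1 0

After press 2 at (2,0):
1 0 1 0 1
1 0 0 0 1
1 1 1 0 1
0 1 1 1 0
0 1 1 1 0

Lights still on: 15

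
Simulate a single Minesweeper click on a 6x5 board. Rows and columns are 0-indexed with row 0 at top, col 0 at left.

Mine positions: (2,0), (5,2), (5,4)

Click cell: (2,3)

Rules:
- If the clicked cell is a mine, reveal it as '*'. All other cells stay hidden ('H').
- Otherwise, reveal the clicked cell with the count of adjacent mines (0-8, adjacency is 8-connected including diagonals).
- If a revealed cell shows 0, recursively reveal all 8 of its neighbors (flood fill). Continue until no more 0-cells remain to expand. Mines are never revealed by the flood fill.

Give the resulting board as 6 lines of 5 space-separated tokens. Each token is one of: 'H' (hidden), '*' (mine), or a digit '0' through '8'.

0 0 0 0 0
1 1 0 0 0
H 1 0 0 0
H 1 0 0 0
H 1 1 2 1
H H H H H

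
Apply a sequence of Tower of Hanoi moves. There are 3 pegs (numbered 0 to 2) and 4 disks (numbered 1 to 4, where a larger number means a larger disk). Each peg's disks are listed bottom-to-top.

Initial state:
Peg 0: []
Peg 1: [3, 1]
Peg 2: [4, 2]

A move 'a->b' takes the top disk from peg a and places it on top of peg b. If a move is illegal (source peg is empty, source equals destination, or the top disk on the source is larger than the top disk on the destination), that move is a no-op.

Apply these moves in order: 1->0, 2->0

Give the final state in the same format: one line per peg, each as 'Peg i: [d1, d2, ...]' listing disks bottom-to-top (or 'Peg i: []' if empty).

Answer: Peg 0: [1]
Peg 1: [3]
Peg 2: [4, 2]

Derivation:
After move 1 (1->0):
Peg 0: [1]
Peg 1: [3]
Peg 2: [4, 2]

After move 2 (2->0):
Peg 0: [1]
Peg 1: [3]
Peg 2: [4, 2]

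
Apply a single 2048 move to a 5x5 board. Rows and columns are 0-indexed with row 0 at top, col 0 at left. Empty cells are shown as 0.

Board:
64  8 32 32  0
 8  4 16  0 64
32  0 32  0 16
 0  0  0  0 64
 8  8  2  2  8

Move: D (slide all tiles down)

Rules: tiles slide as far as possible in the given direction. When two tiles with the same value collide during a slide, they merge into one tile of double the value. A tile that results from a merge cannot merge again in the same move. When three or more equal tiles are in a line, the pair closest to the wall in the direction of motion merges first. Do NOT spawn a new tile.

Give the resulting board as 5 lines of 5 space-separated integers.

Slide down:
col 0: [64, 8, 32, 0, 8] -> [0, 64, 8, 32, 8]
col 1: [8, 4, 0, 0, 8] -> [0, 0, 8, 4, 8]
col 2: [32, 16, 32, 0, 2] -> [0, 32, 16, 32, 2]
col 3: [32, 0, 0, 0, 2] -> [0, 0, 0, 32, 2]
col 4: [0, 64, 16, 64, 8] -> [0, 64, 16, 64, 8]

Answer:  0  0  0  0  0
64  0 32  0 64
 8  8 16  0 16
32  4 32 32 64
 8  8  2  2  8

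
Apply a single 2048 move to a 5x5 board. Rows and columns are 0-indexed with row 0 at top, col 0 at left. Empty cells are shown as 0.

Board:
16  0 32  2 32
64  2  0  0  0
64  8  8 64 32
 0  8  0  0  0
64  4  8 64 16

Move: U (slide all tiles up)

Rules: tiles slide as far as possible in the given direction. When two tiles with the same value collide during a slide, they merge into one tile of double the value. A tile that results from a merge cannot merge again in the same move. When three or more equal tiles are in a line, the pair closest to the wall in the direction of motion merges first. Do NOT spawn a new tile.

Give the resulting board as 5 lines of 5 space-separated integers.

Answer:  16   2  32   2  64
128  16  16 128  16
 64   4   0   0   0
  0   0   0   0   0
  0   0   0   0   0

Derivation:
Slide up:
col 0: [16, 64, 64, 0, 64] -> [16, 128, 64, 0, 0]
col 1: [0, 2, 8, 8, 4] -> [2, 16, 4, 0, 0]
col 2: [32, 0, 8, 0, 8] -> [32, 16, 0, 0, 0]
col 3: [2, 0, 64, 0, 64] -> [2, 128, 0, 0, 0]
col 4: [32, 0, 32, 0, 16] -> [64, 16, 0, 0, 0]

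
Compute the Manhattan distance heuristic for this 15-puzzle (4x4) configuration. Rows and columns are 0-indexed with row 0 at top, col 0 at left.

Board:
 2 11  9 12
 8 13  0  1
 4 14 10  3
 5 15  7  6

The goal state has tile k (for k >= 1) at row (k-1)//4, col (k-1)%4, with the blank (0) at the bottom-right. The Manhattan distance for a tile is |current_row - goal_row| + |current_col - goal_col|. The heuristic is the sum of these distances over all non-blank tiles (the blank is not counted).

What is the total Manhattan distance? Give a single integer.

Tile 2: at (0,0), goal (0,1), distance |0-0|+|0-1| = 1
Tile 11: at (0,1), goal (2,2), distance |0-2|+|1-2| = 3
Tile 9: at (0,2), goal (2,0), distance |0-2|+|2-0| = 4
Tile 12: at (0,3), goal (2,3), distance |0-2|+|3-3| = 2
Tile 8: at (1,0), goal (1,3), distance |1-1|+|0-3| = 3
Tile 13: at (1,1), goal (3,0), distance |1-3|+|1-0| = 3
Tile 1: at (1,3), goal (0,0), distance |1-0|+|3-0| = 4
Tile 4: at (2,0), goal (0,3), distance |2-0|+|0-3| = 5
Tile 14: at (2,1), goal (3,1), distance |2-3|+|1-1| = 1
Tile 10: at (2,2), goal (2,1), distance |2-2|+|2-1| = 1
Tile 3: at (2,3), goal (0,2), distance |2-0|+|3-2| = 3
Tile 5: at (3,0), goal (1,0), distance |3-1|+|0-0| = 2
Tile 15: at (3,1), goal (3,2), distance |3-3|+|1-2| = 1
Tile 7: at (3,2), goal (1,2), distance |3-1|+|2-2| = 2
Tile 6: at (3,3), goal (1,1), distance |3-1|+|3-1| = 4
Sum: 1 + 3 + 4 + 2 + 3 + 3 + 4 + 5 + 1 + 1 + 3 + 2 + 1 + 2 + 4 = 39

Answer: 39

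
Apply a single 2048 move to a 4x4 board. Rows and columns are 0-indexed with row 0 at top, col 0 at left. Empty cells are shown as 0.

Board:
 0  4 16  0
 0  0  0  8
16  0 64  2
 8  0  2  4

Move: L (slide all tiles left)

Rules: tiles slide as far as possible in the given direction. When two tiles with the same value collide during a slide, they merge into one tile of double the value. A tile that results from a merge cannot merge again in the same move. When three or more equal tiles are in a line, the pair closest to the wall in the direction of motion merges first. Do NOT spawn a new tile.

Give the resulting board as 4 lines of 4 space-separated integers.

Slide left:
row 0: [0, 4, 16, 0] -> [4, 16, 0, 0]
row 1: [0, 0, 0, 8] -> [8, 0, 0, 0]
row 2: [16, 0, 64, 2] -> [16, 64, 2, 0]
row 3: [8, 0, 2, 4] -> [8, 2, 4, 0]

Answer:  4 16  0  0
 8  0  0  0
16 64  2  0
 8  2  4  0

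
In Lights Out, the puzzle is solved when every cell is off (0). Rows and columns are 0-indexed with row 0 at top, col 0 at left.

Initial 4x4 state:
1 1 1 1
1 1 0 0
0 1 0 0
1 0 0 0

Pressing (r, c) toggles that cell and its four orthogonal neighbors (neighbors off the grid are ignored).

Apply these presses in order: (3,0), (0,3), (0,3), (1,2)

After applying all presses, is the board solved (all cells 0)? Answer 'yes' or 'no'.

Answer: no

Derivation:
After press 1 at (3,0):
1 1 1 1
1 1 0 0
1 1 0 0
0 1 0 0

After press 2 at (0,3):
1 1 0 0
1 1 0 1
1 1 0 0
0 1 0 0

After press 3 at (0,3):
1 1 1 1
1 1 0 0
1 1 0 0
0 1 0 0

After press 4 at (1,2):
1 1 0 1
1 0 1 1
1 1 1 0
0 1 0 0

Lights still on: 10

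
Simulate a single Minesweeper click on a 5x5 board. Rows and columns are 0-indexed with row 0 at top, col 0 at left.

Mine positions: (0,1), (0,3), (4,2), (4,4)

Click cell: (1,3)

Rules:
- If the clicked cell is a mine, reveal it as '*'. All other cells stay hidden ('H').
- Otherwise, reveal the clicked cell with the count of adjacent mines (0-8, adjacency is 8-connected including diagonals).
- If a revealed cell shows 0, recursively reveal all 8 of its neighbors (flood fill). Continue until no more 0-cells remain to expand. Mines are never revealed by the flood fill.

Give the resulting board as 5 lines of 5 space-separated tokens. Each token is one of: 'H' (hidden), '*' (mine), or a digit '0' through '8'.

H H H H H
H H H 1 H
H H H H H
H H H H H
H H H H H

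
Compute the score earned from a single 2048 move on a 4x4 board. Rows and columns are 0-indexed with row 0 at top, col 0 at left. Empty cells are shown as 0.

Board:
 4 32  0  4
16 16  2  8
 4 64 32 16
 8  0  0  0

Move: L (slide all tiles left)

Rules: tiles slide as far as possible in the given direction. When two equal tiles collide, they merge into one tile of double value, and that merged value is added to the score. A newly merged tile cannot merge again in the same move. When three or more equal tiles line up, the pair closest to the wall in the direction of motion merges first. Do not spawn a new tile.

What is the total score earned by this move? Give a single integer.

Slide left:
row 0: [4, 32, 0, 4] -> [4, 32, 4, 0]  score +0 (running 0)
row 1: [16, 16, 2, 8] -> [32, 2, 8, 0]  score +32 (running 32)
row 2: [4, 64, 32, 16] -> [4, 64, 32, 16]  score +0 (running 32)
row 3: [8, 0, 0, 0] -> [8, 0, 0, 0]  score +0 (running 32)
Board after move:
 4 32  4  0
32  2  8  0
 4 64 32 16
 8  0  0  0

Answer: 32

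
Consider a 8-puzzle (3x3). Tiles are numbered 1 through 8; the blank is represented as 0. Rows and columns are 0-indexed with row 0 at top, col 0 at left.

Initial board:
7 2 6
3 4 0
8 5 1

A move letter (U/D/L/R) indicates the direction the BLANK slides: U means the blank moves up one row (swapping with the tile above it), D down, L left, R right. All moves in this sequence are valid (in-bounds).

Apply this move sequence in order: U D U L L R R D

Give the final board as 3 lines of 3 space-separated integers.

After move 1 (U):
7 2 0
3 4 6
8 5 1

After move 2 (D):
7 2 6
3 4 0
8 5 1

After move 3 (U):
7 2 0
3 4 6
8 5 1

After move 4 (L):
7 0 2
3 4 6
8 5 1

After move 5 (L):
0 7 2
3 4 6
8 5 1

After move 6 (R):
7 0 2
3 4 6
8 5 1

After move 7 (R):
7 2 0
3 4 6
8 5 1

After move 8 (D):
7 2 6
3 4 0
8 5 1

Answer: 7 2 6
3 4 0
8 5 1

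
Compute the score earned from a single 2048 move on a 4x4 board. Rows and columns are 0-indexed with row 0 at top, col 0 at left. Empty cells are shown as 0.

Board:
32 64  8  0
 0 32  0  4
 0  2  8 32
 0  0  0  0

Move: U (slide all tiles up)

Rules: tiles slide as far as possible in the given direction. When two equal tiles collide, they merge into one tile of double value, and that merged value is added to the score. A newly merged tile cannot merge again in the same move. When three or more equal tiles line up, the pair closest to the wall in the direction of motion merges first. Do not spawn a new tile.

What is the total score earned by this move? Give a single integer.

Slide up:
col 0: [32, 0, 0, 0] -> [32, 0, 0, 0]  score +0 (running 0)
col 1: [64, 32, 2, 0] -> [64, 32, 2, 0]  score +0 (running 0)
col 2: [8, 0, 8, 0] -> [16, 0, 0, 0]  score +16 (running 16)
col 3: [0, 4, 32, 0] -> [4, 32, 0, 0]  score +0 (running 16)
Board after move:
32 64 16  4
 0 32  0 32
 0  2  0  0
 0  0  0  0

Answer: 16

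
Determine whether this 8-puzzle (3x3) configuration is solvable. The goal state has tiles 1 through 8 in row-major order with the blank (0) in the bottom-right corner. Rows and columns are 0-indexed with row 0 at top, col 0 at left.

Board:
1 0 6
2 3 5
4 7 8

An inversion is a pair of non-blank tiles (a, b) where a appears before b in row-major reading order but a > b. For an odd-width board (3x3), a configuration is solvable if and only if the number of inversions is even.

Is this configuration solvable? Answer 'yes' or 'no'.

Inversions (pairs i<j in row-major order where tile[i] > tile[j] > 0): 5
5 is odd, so the puzzle is not solvable.

Answer: no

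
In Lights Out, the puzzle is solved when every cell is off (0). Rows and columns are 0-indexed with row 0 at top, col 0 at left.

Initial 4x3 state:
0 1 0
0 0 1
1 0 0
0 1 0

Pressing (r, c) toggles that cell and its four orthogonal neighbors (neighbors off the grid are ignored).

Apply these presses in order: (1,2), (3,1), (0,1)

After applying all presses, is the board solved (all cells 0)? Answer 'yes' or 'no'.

Answer: no

Derivation:
After press 1 at (1,2):
0 1 1
0 1 0
1 0 1
0 1 0

After press 2 at (3,1):
0 1 1
0 1 0
1 1 1
1 0 1

After press 3 at (0,1):
1 0 0
0 0 0
1 1 1
1 0 1

Lights still on: 6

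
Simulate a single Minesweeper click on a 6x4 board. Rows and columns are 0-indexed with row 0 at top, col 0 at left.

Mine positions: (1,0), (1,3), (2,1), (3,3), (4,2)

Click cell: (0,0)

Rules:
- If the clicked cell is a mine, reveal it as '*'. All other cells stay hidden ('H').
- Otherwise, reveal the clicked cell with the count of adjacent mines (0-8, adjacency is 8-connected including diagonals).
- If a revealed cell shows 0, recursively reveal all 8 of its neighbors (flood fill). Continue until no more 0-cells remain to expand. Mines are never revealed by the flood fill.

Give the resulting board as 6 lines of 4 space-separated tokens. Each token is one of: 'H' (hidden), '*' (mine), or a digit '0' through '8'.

1 H H H
H H H H
H H H H
H H H H
H H H H
H H H H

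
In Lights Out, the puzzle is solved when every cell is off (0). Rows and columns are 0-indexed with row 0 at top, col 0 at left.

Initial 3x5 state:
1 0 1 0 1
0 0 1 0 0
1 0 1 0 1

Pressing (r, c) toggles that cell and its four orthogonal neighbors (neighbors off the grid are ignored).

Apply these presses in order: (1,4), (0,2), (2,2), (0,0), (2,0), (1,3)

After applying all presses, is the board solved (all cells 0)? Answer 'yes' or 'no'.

After press 1 at (1,4):
1 0 1 0 0
0 0 1 1 1
1 0 1 0 0

After press 2 at (0,2):
1 1 0 1 0
0 0 0 1 1
1 0 1 0 0

After press 3 at (2,2):
1 1 0 1 0
0 0 1 1 1
1 1 0 1 0

After press 4 at (0,0):
0 0 0 1 0
1 0 1 1 1
1 1 0 1 0

After press 5 at (2,0):
0 0 0 1 0
0 0 1 1 1
0 0 0 1 0

After press 6 at (1,3):
0 0 0 0 0
0 0 0 0 0
0 0 0 0 0

Lights still on: 0

Answer: yes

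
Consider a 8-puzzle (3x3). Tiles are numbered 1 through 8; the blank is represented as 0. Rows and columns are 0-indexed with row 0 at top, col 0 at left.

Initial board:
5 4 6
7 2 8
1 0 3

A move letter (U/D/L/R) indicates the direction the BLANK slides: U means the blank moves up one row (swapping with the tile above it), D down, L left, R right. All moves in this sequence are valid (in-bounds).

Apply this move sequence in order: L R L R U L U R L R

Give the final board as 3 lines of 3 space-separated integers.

Answer: 4 0 6
5 7 8
1 2 3

Derivation:
After move 1 (L):
5 4 6
7 2 8
0 1 3

After move 2 (R):
5 4 6
7 2 8
1 0 3

After move 3 (L):
5 4 6
7 2 8
0 1 3

After move 4 (R):
5 4 6
7 2 8
1 0 3

After move 5 (U):
5 4 6
7 0 8
1 2 3

After move 6 (L):
5 4 6
0 7 8
1 2 3

After move 7 (U):
0 4 6
5 7 8
1 2 3

After move 8 (R):
4 0 6
5 7 8
1 2 3

After move 9 (L):
0 4 6
5 7 8
1 2 3

After move 10 (R):
4 0 6
5 7 8
1 2 3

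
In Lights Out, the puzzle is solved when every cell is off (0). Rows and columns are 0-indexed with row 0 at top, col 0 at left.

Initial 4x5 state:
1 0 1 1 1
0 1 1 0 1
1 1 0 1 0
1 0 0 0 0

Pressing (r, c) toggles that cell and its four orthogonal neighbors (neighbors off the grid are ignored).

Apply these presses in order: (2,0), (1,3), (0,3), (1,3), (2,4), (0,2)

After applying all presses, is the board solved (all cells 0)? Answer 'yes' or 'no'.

After press 1 at (2,0):
1 0 1 1 1
1 1 1 0 1
0 0 0 1 0
0 0 0 0 0

After press 2 at (1,3):
1 0 1 0 1
1 1 0 1 0
0 0 0 0 0
0 0 0 0 0

After press 3 at (0,3):
1 0 0 1 0
1 1 0 0 0
0 0 0 0 0
0 0 0 0 0

After press 4 at (1,3):
1 0 0 0 0
1 1 1 1 1
0 0 0 1 0
0 0 0 0 0

After press 5 at (2,4):
1 0 0 0 0
1 1 1 1 0
0 0 0 0 1
0 0 0 0 1

After press 6 at (0,2):
1 1 1 1 0
1 1 0 1 0
0 0 0 0 1
0 0 0 0 1

Lights still on: 9

Answer: no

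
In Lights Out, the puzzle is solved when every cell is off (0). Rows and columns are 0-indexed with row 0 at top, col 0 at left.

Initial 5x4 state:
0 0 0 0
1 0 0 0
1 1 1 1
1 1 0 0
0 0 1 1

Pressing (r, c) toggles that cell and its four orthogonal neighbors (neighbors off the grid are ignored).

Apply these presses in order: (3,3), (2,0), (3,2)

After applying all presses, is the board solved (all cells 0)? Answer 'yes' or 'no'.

After press 1 at (3,3):
0 0 0 0
1 0 0 0
1 1 1 0
1 1 1 1
0 0 1 0

After press 2 at (2,0):
0 0 0 0
0 0 0 0
0 0 1 0
0 1 1 1
0 0 1 0

After press 3 at (3,2):
0 0 0 0
0 0 0 0
0 0 0 0
0 0 0 0
0 0 0 0

Lights still on: 0

Answer: yes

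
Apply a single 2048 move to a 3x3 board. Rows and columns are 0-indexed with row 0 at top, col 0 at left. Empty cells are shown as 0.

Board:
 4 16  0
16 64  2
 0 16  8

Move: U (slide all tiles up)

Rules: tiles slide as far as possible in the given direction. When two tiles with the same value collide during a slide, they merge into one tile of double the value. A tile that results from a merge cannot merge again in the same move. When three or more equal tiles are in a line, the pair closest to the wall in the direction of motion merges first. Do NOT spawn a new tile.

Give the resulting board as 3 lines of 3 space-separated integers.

Slide up:
col 0: [4, 16, 0] -> [4, 16, 0]
col 1: [16, 64, 16] -> [16, 64, 16]
col 2: [0, 2, 8] -> [2, 8, 0]

Answer:  4 16  2
16 64  8
 0 16  0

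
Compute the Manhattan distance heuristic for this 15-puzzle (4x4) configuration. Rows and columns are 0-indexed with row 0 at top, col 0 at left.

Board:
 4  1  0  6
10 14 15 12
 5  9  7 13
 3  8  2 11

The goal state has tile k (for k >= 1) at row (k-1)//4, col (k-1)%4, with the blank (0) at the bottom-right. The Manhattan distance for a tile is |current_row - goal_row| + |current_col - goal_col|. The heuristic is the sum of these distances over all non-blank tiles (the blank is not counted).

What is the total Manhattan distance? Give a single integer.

Answer: 36

Derivation:
Tile 4: at (0,0), goal (0,3), distance |0-0|+|0-3| = 3
Tile 1: at (0,1), goal (0,0), distance |0-0|+|1-0| = 1
Tile 6: at (0,3), goal (1,1), distance |0-1|+|3-1| = 3
Tile 10: at (1,0), goal (2,1), distance |1-2|+|0-1| = 2
Tile 14: at (1,1), goal (3,1), distance |1-3|+|1-1| = 2
Tile 15: at (1,2), goal (3,2), distance |1-3|+|2-2| = 2
Tile 12: at (1,3), goal (2,3), distance |1-2|+|3-3| = 1
Tile 5: at (2,0), goal (1,0), distance |2-1|+|0-0| = 1
Tile 9: at (2,1), goal (2,0), distance |2-2|+|1-0| = 1
Tile 7: at (2,2), goal (1,2), distance |2-1|+|2-2| = 1
Tile 13: at (2,3), goal (3,0), distance |2-3|+|3-0| = 4
Tile 3: at (3,0), goal (0,2), distance |3-0|+|0-2| = 5
Tile 8: at (3,1), goal (1,3), distance |3-1|+|1-3| = 4
Tile 2: at (3,2), goal (0,1), distance |3-0|+|2-1| = 4
Tile 11: at (3,3), goal (2,2), distance |3-2|+|3-2| = 2
Sum: 3 + 1 + 3 + 2 + 2 + 2 + 1 + 1 + 1 + 1 + 4 + 5 + 4 + 4 + 2 = 36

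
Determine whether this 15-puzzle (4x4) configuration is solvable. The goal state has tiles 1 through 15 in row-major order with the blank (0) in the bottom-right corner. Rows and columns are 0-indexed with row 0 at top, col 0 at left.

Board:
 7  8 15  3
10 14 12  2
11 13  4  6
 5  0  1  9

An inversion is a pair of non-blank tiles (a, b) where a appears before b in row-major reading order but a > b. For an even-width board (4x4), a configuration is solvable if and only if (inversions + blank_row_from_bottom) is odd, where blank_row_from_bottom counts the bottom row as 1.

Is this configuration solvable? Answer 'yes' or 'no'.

Inversions: 63
Blank is in row 3 (0-indexed from top), which is row 1 counting from the bottom (bottom = 1).
63 + 1 = 64, which is even, so the puzzle is not solvable.

Answer: no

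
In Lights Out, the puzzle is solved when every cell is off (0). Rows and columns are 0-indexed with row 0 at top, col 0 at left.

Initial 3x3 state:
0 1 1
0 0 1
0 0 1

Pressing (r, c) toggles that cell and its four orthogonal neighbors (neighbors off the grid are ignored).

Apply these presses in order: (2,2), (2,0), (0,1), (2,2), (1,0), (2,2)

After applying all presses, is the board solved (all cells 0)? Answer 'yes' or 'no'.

After press 1 at (2,2):
0 1 1
0 0 0
0 1 0

After press 2 at (2,0):
0 1 1
1 0 0
1 0 0

After press 3 at (0,1):
1 0 0
1 1 0
1 0 0

After press 4 at (2,2):
1 0 0
1 1 1
1 1 1

After press 5 at (1,0):
0 0 0
0 0 1
0 1 1

After press 6 at (2,2):
0 0 0
0 0 0
0 0 0

Lights still on: 0

Answer: yes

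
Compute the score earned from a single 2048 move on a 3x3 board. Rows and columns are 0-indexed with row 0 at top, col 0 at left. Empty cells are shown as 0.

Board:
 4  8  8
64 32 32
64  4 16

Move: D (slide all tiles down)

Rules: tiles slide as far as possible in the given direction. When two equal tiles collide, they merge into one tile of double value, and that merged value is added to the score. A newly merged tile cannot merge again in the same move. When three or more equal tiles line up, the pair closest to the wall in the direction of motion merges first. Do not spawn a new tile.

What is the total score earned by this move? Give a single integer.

Slide down:
col 0: [4, 64, 64] -> [0, 4, 128]  score +128 (running 128)
col 1: [8, 32, 4] -> [8, 32, 4]  score +0 (running 128)
col 2: [8, 32, 16] -> [8, 32, 16]  score +0 (running 128)
Board after move:
  0   8   8
  4  32  32
128   4  16

Answer: 128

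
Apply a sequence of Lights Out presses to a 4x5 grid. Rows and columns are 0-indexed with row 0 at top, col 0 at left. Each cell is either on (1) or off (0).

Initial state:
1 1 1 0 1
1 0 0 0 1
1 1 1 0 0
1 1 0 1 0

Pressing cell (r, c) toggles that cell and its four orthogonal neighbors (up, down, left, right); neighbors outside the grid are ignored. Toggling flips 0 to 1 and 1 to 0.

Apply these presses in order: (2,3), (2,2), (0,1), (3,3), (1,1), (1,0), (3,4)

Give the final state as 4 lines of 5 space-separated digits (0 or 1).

Answer: 1 1 0 0 1
1 1 0 1 1
0 1 1 1 0
1 1 0 0 0

Derivation:
After press 1 at (2,3):
1 1 1 0 1
1 0 0 1 1
1 1 0 1 1
1 1 0 0 0

After press 2 at (2,2):
1 1 1 0 1
1 0 1 1 1
1 0 1 0 1
1 1 1 0 0

After press 3 at (0,1):
0 0 0 0 1
1 1 1 1 1
1 0 1 0 1
1 1 1 0 0

After press 4 at (3,3):
0 0 0 0 1
1 1 1 1 1
1 0 1 1 1
1 1 0 1 1

After press 5 at (1,1):
0 1 0 0 1
0 0 0 1 1
1 1 1 1 1
1 1 0 1 1

After press 6 at (1,0):
1 1 0 0 1
1 1 0 1 1
0 1 1 1 1
1 1 0 1 1

After press 7 at (3,4):
1 1 0 0 1
1 1 0 1 1
0 1 1 1 0
1 1 0 0 0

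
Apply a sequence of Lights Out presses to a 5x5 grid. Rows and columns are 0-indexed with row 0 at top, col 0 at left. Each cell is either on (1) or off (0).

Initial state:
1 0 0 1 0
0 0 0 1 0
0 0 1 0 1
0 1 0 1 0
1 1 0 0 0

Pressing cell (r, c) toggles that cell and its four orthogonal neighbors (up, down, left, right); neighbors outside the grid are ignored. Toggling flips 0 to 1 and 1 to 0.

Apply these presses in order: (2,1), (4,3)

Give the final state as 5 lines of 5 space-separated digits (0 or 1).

After press 1 at (2,1):
1 0 0 1 0
0 1 0 1 0
1 1 0 0 1
0 0 0 1 0
1 1 0 0 0

After press 2 at (4,3):
1 0 0 1 0
0 1 0 1 0
1 1 0 0 1
0 0 0 0 0
1 1 1 1 1

Answer: 1 0 0 1 0
0 1 0 1 0
1 1 0 0 1
0 0 0 0 0
1 1 1 1 1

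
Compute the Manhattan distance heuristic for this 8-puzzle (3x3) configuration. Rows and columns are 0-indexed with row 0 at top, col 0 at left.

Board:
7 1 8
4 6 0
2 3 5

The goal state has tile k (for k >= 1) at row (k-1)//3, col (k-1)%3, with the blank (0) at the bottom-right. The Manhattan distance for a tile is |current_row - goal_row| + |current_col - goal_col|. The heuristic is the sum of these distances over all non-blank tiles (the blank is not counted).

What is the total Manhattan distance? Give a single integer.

Tile 7: at (0,0), goal (2,0), distance |0-2|+|0-0| = 2
Tile 1: at (0,1), goal (0,0), distance |0-0|+|1-0| = 1
Tile 8: at (0,2), goal (2,1), distance |0-2|+|2-1| = 3
Tile 4: at (1,0), goal (1,0), distance |1-1|+|0-0| = 0
Tile 6: at (1,1), goal (1,2), distance |1-1|+|1-2| = 1
Tile 2: at (2,0), goal (0,1), distance |2-0|+|0-1| = 3
Tile 3: at (2,1), goal (0,2), distance |2-0|+|1-2| = 3
Tile 5: at (2,2), goal (1,1), distance |2-1|+|2-1| = 2
Sum: 2 + 1 + 3 + 0 + 1 + 3 + 3 + 2 = 15

Answer: 15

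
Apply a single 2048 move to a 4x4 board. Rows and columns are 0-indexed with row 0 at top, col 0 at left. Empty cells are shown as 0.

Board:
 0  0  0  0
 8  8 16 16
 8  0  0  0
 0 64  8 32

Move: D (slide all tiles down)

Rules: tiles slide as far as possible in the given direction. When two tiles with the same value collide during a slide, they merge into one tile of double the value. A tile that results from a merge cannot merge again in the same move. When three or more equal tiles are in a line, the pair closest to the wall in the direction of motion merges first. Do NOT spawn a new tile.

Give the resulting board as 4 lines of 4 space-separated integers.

Answer:  0  0  0  0
 0  0  0  0
 0  8 16 16
16 64  8 32

Derivation:
Slide down:
col 0: [0, 8, 8, 0] -> [0, 0, 0, 16]
col 1: [0, 8, 0, 64] -> [0, 0, 8, 64]
col 2: [0, 16, 0, 8] -> [0, 0, 16, 8]
col 3: [0, 16, 0, 32] -> [0, 0, 16, 32]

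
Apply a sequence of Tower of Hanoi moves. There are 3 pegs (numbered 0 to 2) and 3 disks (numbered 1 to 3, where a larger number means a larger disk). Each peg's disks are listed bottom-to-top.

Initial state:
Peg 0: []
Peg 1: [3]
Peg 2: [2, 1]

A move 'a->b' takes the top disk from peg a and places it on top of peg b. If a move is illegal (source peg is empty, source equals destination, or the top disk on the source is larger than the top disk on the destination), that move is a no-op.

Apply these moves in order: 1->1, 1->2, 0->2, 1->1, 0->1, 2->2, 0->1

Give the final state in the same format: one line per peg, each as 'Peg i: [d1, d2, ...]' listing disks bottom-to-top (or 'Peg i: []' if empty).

After move 1 (1->1):
Peg 0: []
Peg 1: [3]
Peg 2: [2, 1]

After move 2 (1->2):
Peg 0: []
Peg 1: [3]
Peg 2: [2, 1]

After move 3 (0->2):
Peg 0: []
Peg 1: [3]
Peg 2: [2, 1]

After move 4 (1->1):
Peg 0: []
Peg 1: [3]
Peg 2: [2, 1]

After move 5 (0->1):
Peg 0: []
Peg 1: [3]
Peg 2: [2, 1]

After move 6 (2->2):
Peg 0: []
Peg 1: [3]
Peg 2: [2, 1]

After move 7 (0->1):
Peg 0: []
Peg 1: [3]
Peg 2: [2, 1]

Answer: Peg 0: []
Peg 1: [3]
Peg 2: [2, 1]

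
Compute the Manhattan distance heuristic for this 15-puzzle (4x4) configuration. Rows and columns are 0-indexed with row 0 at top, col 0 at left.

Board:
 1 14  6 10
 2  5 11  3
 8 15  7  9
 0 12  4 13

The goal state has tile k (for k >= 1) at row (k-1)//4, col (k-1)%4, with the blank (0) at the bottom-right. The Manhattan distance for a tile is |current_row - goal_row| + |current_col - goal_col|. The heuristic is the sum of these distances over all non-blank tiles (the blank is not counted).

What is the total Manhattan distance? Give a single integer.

Tile 1: (0,0)->(0,0) = 0
Tile 14: (0,1)->(3,1) = 3
Tile 6: (0,2)->(1,1) = 2
Tile 10: (0,3)->(2,1) = 4
Tile 2: (1,0)->(0,1) = 2
Tile 5: (1,1)->(1,0) = 1
Tile 11: (1,2)->(2,2) = 1
Tile 3: (1,3)->(0,2) = 2
Tile 8: (2,0)->(1,3) = 4
Tile 15: (2,1)->(3,2) = 2
Tile 7: (2,2)->(1,2) = 1
Tile 9: (2,3)->(2,0) = 3
Tile 12: (3,1)->(2,3) = 3
Tile 4: (3,2)->(0,3) = 4
Tile 13: (3,3)->(3,0) = 3
Sum: 0 + 3 + 2 + 4 + 2 + 1 + 1 + 2 + 4 + 2 + 1 + 3 + 3 + 4 + 3 = 35

Answer: 35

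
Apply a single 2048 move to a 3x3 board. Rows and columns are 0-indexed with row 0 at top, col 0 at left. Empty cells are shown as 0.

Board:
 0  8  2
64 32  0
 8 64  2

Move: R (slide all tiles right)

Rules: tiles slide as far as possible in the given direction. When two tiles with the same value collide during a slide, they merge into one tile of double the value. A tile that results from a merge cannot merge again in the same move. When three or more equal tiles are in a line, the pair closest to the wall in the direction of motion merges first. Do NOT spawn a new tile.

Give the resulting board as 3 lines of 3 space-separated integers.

Slide right:
row 0: [0, 8, 2] -> [0, 8, 2]
row 1: [64, 32, 0] -> [0, 64, 32]
row 2: [8, 64, 2] -> [8, 64, 2]

Answer:  0  8  2
 0 64 32
 8 64  2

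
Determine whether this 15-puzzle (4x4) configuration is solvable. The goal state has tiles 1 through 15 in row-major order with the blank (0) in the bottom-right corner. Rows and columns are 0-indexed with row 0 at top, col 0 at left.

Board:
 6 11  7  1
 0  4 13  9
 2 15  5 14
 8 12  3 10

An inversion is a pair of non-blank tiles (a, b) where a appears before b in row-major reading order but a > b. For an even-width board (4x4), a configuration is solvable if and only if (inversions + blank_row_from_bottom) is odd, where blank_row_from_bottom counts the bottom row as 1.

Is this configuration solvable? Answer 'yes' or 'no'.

Inversions: 46
Blank is in row 1 (0-indexed from top), which is row 3 counting from the bottom (bottom = 1).
46 + 3 = 49, which is odd, so the puzzle is solvable.

Answer: yes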